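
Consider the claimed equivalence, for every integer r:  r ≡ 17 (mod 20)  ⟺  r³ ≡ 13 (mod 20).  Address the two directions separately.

(⟸) Suppose r³ ≡ 13 (mod 20). The only residue r in {0, …, 19} with r³ ≡ 13 (mod 20) is r = 17, so r ≡ 17 (mod 20).

(⟹) Suppose r ≡ 17 (mod 20). Write r = 20j + 17. Then (20j + 17)³ = 8000j³ + 20400j² + 17340j + 4913 = 20(400j³ + 1020j² + 867j + 245) + 13, so r³ ≡ 13 (mod 20).

Both implications hold.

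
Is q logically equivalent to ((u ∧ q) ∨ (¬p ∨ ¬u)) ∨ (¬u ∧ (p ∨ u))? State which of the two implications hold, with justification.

Converse. This fails. Under p = F, u = F, q = F, the left side is false but the right side is true.

Forward direction. Assume the antecedent. If p is true, the antecedent forces (p = T, u = F, q = T) or (p = T, u = T, q = T), and the consequent holds there. If p is false, the consequent reduces to true regardless of the other variables. Either way the consequent holds.

Only the forward implication holds.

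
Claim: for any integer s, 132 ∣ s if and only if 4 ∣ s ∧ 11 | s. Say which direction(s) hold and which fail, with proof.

(⇒) holds; (⇐) fails.

[⇐] This fails: take s = 44. Both 4 ∣ 44 and 11 ∣ 44, yet 44 is not a multiple of 132 (since 44 = 0·132 + 44), so 132 ∤ 44.

[⇒] If 132 ∣ s, write s = 132q. Since 132 = 33·4, s = 4·(33q), so 4 ∣ s; and since 132 = 12·11, s = 11·(12q), so 11 ∣ s.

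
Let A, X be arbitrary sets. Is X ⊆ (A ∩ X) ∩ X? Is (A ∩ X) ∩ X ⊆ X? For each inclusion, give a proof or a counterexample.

(⊆) fails; (⊇) holds.

Reverse inclusion. Let x ∈ (A ∩ X) ∩ X. Then x ∈ A ∩ X, from which x ∈ X.

Forward inclusion. This inclusion fails. Take A = ∅, X = {1}; then 1 ∈ X but 1 ∉ (A ∩ X) ∩ X.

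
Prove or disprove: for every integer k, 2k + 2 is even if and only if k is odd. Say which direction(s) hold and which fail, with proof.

(⟹) This fails: take k = 6. Then 2k + 2 = 14, which is even, yet k = 6 is even, not odd.

(⟸) Suppose k is odd. Since 2 is even, 2k is even for every k, so 2k + 2 has the same parity as 2, which is even. Hence 2k + 2 is even.

Not equivalent: only (⇐) holds.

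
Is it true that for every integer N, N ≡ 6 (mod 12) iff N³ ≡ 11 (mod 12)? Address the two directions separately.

(→) This fails: take N = 6. Then 6 ≡ 6 (mod 12), but 6³ = 216 ≡ 0 (mod 12), not 11.

(←) This fails: take N = 11. Then 11³ = 1331 ≡ 11 (mod 12), yet 11 ≡ 11 (mod 12), not 6.

Neither direction holds.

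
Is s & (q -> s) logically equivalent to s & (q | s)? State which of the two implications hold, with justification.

The biconditional holds.

(←) Assume the antecedent. If q is true, the antecedent forces (q = T, s = T), and s & (q -> s) holds there. If q is false, the antecedent forces (q = F, s = T), and s & (q -> s) holds there. Either way s & (q -> s) holds.

(→) Assume the antecedent. If q is true, the antecedent forces (q = T, s = T), and s & (q | s) holds there. If q is false, the antecedent forces (q = F, s = T), and s & (q | s) holds there. Either way s & (q | s) holds.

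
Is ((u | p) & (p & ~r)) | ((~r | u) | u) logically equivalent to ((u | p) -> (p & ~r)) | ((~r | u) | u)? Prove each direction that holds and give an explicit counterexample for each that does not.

Only the forward implication holds.

(←) This fails. Under p = F, u = F, r = T, the left side is false but the right side is true.

(→) Assume the antecedent. If u is true, the consequent reduces to true regardless of the other variables. If u is false, the antecedent forces (p = F, u = F, r = F) or (p = T, u = F, r = F), and the consequent holds there. Either way the consequent holds.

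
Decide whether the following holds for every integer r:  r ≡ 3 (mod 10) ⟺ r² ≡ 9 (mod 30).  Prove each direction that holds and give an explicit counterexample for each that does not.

Neither implication holds.

[⇒] This fails: take r = 13. Then 13 ≡ 3 (mod 10), but 13² = 169 ≡ 19 (mod 30), not 9.

[⇐] This fails: take r = 27. Then 27² = 729 ≡ 9 (mod 30), yet 27 ≡ 7 (mod 10), not 3.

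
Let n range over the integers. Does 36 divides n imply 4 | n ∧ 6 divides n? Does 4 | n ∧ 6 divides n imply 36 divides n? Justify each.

Only the forward implication holds.

Forward direction. If 36 ∣ n, write n = 36q. Since 36 = 9·4, n = 4·(9q), so 4 ∣ n; and since 36 = 6·6, n = 6·(6q), so 6 ∣ n.

Converse. This fails: take n = 12. Both 4 ∣ 12 and 6 ∣ 12, yet 12 is not a multiple of 36 (since 12 = 0·36 + 12), so 36 ∤ 12.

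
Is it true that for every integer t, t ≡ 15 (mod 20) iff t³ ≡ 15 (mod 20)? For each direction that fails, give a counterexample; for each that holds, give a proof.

(⇒) Suppose t ≡ 15 (mod 20). Write t = 20j + 15. Then (20j + 15)³ = 8000j³ + 18000j² + 13500j + 3375 = 20(400j³ + 900j² + 675j + 168) + 15, so t³ ≡ 15 (mod 20).

(⇐) Conversely, suppose t³ ≡ 15 (mod 20). The only residue r in {0, …, 19} with r³ ≡ 15 (mod 20) is r = 15, so t ≡ 15 (mod 20).

Both directions hold.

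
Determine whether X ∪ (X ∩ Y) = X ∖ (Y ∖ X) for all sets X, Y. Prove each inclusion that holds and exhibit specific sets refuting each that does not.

Forward inclusion. Let x ∈ X ∪ (X ∩ Y). Then either x ∈ X and x ∉ Y; or x ∈ X ∩ Y. In each case x ∈ X ∖ (Y ∖ X), so X ∪ (X ∩ Y) ⊆ X ∖ (Y ∖ X).

Reverse inclusion. Let x ∈ X ∖ (Y ∖ X). Then either x ∈ X and x ∉ Y; or x ∈ X ∩ Y. In each case x ∈ X ∪ (X ∩ Y), so X ∖ (Y ∖ X) ⊆ X ∪ (X ∩ Y).

The two sets are equal.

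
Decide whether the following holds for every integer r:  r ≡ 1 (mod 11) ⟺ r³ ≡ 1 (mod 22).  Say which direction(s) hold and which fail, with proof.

Not equivalent: only (⇐) holds.

(→) This fails: take r = 12. Then 12 ≡ 1 (mod 11), but 12³ = 1728 ≡ 12 (mod 22), not 1.

(←) Conversely, the residues r modulo 22 with r³ ≡ 1 (mod 22) are exactly {1}, and each is ≡ 1 (mod 11).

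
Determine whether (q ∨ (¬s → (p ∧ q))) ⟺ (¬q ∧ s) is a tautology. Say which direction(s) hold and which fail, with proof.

[⇐] Assume the antecedent. If q is true, the antecedent cannot hold. If q is false, the antecedent forces (q = F, p = F, s = T) or (q = F, p = T, s = T), and q ∨ (¬s → (p ∧ q)) holds there. Either way q ∨ (¬s → (p ∧ q)) holds.

[⇒] This fails. Under q = T, p = F, s = F, the left side is true but the right side is false.

Not equivalent: only (⇐) holds.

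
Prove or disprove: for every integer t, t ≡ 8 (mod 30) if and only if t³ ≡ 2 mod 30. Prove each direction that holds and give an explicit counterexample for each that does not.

(←) Suppose t³ ≡ 2 (mod 30). The only residue r in {0, …, 29} with r³ ≡ 2 (mod 30) is r = 8, so t ≡ 8 (mod 30).

(→) Suppose t ≡ 8 (mod 30). Write t = 30j + 8. Then (30j + 8)³ = 27000j³ + 21600j² + 5760j + 512 = 30(900j³ + 720j² + 192j + 17) + 2, so t³ ≡ 2 (mod 30).

Both directions hold.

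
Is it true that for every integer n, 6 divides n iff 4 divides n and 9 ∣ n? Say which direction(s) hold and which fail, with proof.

(⇒) fails; (⇐) holds.

(⟸) Suppose 4 ∣ n and 9 ∣ n. Any common multiple of 4 and 9 is a multiple of their lcm; here gcd(4, 9) = 1, so lcm(4, 9) = 4·9 = 36, so 36 ∣ n. Since 6 ∣ 36, it follows that 6 ∣ n.

(⟹) This fails: take n = 6. Certainly 6 ∣ 6, but 4 ∤ 6.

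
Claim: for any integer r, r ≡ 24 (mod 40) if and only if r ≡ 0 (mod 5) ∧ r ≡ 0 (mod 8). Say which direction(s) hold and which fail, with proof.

(⇒) This fails: r = 24 gives 24 ≡ 24 (mod 40) but 24 ≡ 4 (mod 5), so the conjunction on the right does not hold.

(⇐) This fails: r = 0 satisfies both congruences on the right (0 ≡ 0 mod 5 and 0 ≡ 0 mod 8) yet 0 ≡ 0 (mod 40), not 24.

Neither direction holds.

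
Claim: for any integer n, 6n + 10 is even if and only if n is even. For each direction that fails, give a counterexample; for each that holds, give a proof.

(←) Suppose n is even. Since 6 is even, 6n is even for every n, so 6n + 10 has the same parity as 10, which is even. Hence 6n + 10 is even.

(→) This fails: take n = 3. Then 6n + 10 = 28, which is even, yet n = 3 is odd, not even.

Only the reverse direction holds.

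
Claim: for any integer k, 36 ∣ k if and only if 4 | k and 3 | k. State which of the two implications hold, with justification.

(→) If 36 ∣ k, write k = 36q. Since 36 = 9·4, k = 4·(9q), so 4 ∣ k; and since 36 = 12·3, k = 3·(12q), so 3 ∣ k.

(←) This fails: take k = 12. Both 4 ∣ 12 and 3 ∣ 12, yet 12 is not a multiple of 36 (since 12 = 0·36 + 12), so 36 ∤ 12.

The forward direction holds; the converse fails.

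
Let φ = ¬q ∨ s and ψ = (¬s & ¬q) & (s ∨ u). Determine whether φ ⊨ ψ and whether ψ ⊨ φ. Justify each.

Only the converse holds.

[⇐] Assume the antecedent. If u is true, the antecedent forces (u = T, q = F, s = F), and ¬q ∨ s holds there. If u is false, the antecedent cannot hold. Either way ¬q ∨ s holds.

[⇒] This fails. Under u = F, q = F, s = F, the left side is true but the right side is false.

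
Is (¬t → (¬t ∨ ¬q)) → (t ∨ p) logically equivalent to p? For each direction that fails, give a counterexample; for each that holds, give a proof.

[⇐] Assume the antecedent. If p is true, (¬t → (¬t ∨ ¬q)) → (t ∨ p) reduces to true regardless of the other variables. If p is false, the antecedent cannot hold. Either way (¬t → (¬t ∨ ¬q)) → (t ∨ p) holds.

[⇒] This fails. Under p = F, t = T, q = F, the left side is true but the right side is false.

Not equivalent: only (⇐) holds.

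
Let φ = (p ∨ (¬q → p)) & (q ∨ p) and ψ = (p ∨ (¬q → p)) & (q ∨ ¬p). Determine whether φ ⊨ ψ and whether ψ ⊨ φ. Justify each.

[⇐] Assume the antecedent. If q is true, (p ∨ (¬q → p)) & (q ∨ p) reduces to true regardless of the other variables. If q is false, the antecedent cannot hold. Either way (p ∨ (¬q → p)) & (q ∨ p) holds.

[⇒] This fails. Under q = F, p = T, the left side is true but the right side is false.

Only the reverse direction holds.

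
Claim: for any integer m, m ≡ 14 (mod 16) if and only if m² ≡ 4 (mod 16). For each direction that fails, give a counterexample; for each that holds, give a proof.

Only the forward implication holds.

(⇐) This fails: take m = 2. Then 2² = 4 ≡ 4 (mod 16), yet 2 ≡ 2 (mod 16), not 14.

(⇒) Suppose m ≡ 14 (mod 16). Write m = 16j + 14. Then (16j + 14)² = 256j² + 448j + 196 = 16(16j² + 28j + 12) + 4, so m² ≡ 4 (mod 16).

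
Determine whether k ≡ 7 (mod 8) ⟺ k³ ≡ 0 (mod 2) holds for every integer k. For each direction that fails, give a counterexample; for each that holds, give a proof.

(→) This fails: take k = 7. Then 7 ≡ 7 (mod 8), but 7³ = 343 ≡ 1 (mod 2), not 0.

(←) This fails: take k = 0. Then 0³ = 0 ≡ 0 (mod 2), yet 0 ≡ 0 (mod 8), not 7.

(⇒) fails and (⇐) fails.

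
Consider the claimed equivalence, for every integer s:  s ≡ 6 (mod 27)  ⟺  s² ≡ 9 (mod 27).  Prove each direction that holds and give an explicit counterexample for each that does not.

The forward direction holds; the converse fails.

(→) Suppose s ≡ 6 (mod 27). Write s = 27j + 6. Then (27j + 6)² = 729j² + 324j + 36 = 27(27j² + 12j + 1) + 9, so s² ≡ 9 (mod 27).

(←) This fails: take s = 3. Then 3² = 9 ≡ 9 (mod 27), yet 3 ≡ 3 (mod 27), not 6.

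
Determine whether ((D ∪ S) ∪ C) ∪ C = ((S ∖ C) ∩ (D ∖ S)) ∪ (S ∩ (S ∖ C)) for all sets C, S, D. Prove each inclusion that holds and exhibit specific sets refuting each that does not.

Only the reverse inclusion holds.

(⊇) Let x ∈ ((S ∖ C) ∩ (D ∖ S)) ∪ (S ∩ (S ∖ C)). Then either x ∈ S and x ∉ C, D; or x ∈ S ∩ D and x ∉ C. In each case x ∈ ((D ∪ S) ∪ C) ∪ C, so ((S ∖ C) ∩ (D ∖ S)) ∪ (S ∩ (S ∖ C)) ⊆ ((D ∪ S) ∪ C) ∪ C.

(⊆) This inclusion fails. Take C = {1}, S = ∅, D = ∅; then 1 ∈ ((D ∪ S) ∪ C) ∪ C but 1 ∉ ((S ∖ C) ∩ (D ∖ S)) ∪ (S ∩ (S ∖ C)).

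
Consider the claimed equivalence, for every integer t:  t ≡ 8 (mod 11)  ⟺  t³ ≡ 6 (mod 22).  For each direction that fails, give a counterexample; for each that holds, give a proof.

Only the converse holds.

(⇒) This fails: take t = 19. Then 19 ≡ 8 (mod 11), but 19³ = 6859 ≡ 17 (mod 22), not 6.

(⇐) Conversely, the residues r modulo 22 with r³ ≡ 6 (mod 22) are exactly {8}, and each is ≡ 8 (mod 11).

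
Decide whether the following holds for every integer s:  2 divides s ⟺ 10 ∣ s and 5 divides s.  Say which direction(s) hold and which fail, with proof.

(⟸) Suppose 10 ∣ s and 5 ∣ s. Any common multiple of 10 and 5 is a multiple of their lcm; here lcm(10, 5) = 10·5/gcd(10, 5) = 50/5 = 10, so 10 ∣ s. Since 2 ∣ 10, it follows that 2 ∣ s.

(⟹) This fails: take s = 2. Certainly 2 ∣ 2, but 10 ∤ 2.

Not equivalent: only (⇐) holds.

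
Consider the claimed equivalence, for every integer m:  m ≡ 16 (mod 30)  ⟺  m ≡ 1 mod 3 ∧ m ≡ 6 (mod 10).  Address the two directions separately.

The biconditional holds.

(⇐) If m ≡ 1 (mod 3) and m ≡ 6 (mod 10), then by the Chinese remainder theorem m ≡ 16 (mod 30). This is exactly m ≡ 16 (mod 30).

(⇒) Suppose m ≡ 16 (mod 30); write m = 30j + 16. Since 3 ∣ 30, reducing mod 3 gives m ≡ 16 ≡ 1 (mod 3); since 10 ∣ 30, reducing mod 10 gives m ≡ 16 ≡ 6 (mod 10).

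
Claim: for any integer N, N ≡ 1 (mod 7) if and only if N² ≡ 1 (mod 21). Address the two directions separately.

(⇒) fails and (⇐) fails.

(⟹) This fails: take N = 15. Then 15 ≡ 1 (mod 7), but 15² = 225 ≡ 15 (mod 21), not 1.

(⟸) This fails: take N = 13. Then 13² = 169 ≡ 1 (mod 21), yet 13 ≡ 6 (mod 7), not 1.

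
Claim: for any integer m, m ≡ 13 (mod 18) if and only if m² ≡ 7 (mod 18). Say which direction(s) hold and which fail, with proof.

Only the forward direction holds.

(←) This fails: take m = 5. Then 5² = 25 ≡ 7 (mod 18), yet 5 ≡ 5 (mod 18), not 13.

(→) Suppose m ≡ 13 (mod 18). Write m = 18j + 13. Then (18j + 13)² = 324j² + 468j + 169 = 18(18j² + 26j + 9) + 7, so m² ≡ 7 (mod 18).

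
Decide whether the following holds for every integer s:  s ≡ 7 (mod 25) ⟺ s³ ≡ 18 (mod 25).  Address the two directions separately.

(→) Suppose s ≡ 7 (mod 25). Write s = 25j + 7. Then (25j + 7)³ = 15625j³ + 13125j² + 3675j + 343 = 25(625j³ + 525j² + 147j + 13) + 18, so s³ ≡ 18 (mod 25).

(←) Conversely, suppose s³ ≡ 18 (mod 25). The only residue r in {0, …, 24} with r³ ≡ 18 (mod 25) is r = 7, so s ≡ 7 (mod 25).

Equivalent; both directions hold.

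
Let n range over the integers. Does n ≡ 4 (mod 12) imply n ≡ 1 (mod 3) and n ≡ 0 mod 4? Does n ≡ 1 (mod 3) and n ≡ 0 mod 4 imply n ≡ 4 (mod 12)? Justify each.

Converse. If n ≡ 1 (mod 3) and n ≡ 0 (mod 4), then by the Chinese remainder theorem n ≡ 4 (mod 12). This is exactly n ≡ 4 (mod 12).

Forward direction. Suppose n ≡ 4 (mod 12); write n = 12j + 4. Since 3 ∣ 12, reducing mod 3 gives n ≡ 4 ≡ 1 (mod 3); since 4 ∣ 12, reducing mod 4 gives n ≡ 4 ≡ 0 (mod 4).

Both implications hold.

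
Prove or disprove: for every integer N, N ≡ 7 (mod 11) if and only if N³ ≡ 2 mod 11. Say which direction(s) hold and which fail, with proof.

[⇐] Suppose N³ ≡ 2 (mod 11). The only residue r in {0, …, 10} with r³ ≡ 2 (mod 11) is r = 7, so N ≡ 7 (mod 11).

[⇒] Suppose N ≡ 7 (mod 11). Write N = 11j + 7. Then (11j + 7)³ = 1331j³ + 2541j² + 1617j + 343 = 11(121j³ + 231j² + 147j + 31) + 2, so N³ ≡ 2 (mod 11).

The biconditional holds.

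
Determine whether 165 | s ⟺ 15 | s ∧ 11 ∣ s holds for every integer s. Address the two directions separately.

Both implications hold.

(⇒) If 165 ∣ s, write s = 165q. Since 165 = 11·15, s = 15·(11q), so 15 ∣ s; and since 165 = 15·11, s = 11·(15q), so 11 ∣ s.

(⇐) Suppose 15 ∣ s and 11 ∣ s. Any common multiple of 15 and 11 is a multiple of their lcm; here gcd(15, 11) = 1, so lcm(15, 11) = 15·11 = 165, so 165 ∣ s.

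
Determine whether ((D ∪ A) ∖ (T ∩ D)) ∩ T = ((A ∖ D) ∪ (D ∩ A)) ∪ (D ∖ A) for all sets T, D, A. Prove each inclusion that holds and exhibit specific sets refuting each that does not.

The sets are not equal: only the forward inclusion holds.

(⊆) Let x ∈ ((D ∪ A) ∖ (T ∩ D)) ∩ T. Then x ∈ T ∩ A and x ∉ D, from which x ∈ ((A ∖ D) ∪ (D ∩ A)) ∪ (D ∖ A).

(⊇) This inclusion fails. Take T = ∅, D = {1}, A = ∅; then 1 ∈ ((A ∖ D) ∪ (D ∩ A)) ∪ (D ∖ A) but 1 ∉ ((D ∪ A) ∖ (T ∩ D)) ∩ T.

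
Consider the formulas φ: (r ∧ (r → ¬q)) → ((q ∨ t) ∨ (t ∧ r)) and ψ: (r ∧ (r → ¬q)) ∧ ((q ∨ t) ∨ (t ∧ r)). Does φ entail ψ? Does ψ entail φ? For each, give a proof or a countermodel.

(⇒) fails; (⇐) holds.

(→) This fails. Under t = F, r = F, q = F, the left side is true but the right side is false.

(←) Assume the antecedent. If t is true, the consequent reduces to true regardless of the other variables. If t is false, the antecedent cannot hold. Either way the consequent holds.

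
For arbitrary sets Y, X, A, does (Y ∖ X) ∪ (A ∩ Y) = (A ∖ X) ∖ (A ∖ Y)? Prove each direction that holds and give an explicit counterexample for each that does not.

(⟹) This inclusion fails. Take Y = {1}, X = ∅, A = ∅; then 1 ∈ (Y ∖ X) ∪ (A ∩ Y) but 1 ∉ (A ∖ X) ∖ (A ∖ Y).

(⟸) Let x ∈ (A ∖ X) ∖ (A ∖ Y). Then x ∈ Y ∩ A and x ∉ X, from which x ∈ (Y ∖ X) ∪ (A ∩ Y).

Only the reverse inclusion holds.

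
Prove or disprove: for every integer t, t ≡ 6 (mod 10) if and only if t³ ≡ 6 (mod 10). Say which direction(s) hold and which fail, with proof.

Both implications hold.

[⇒] Suppose t ≡ 6 (mod 10). Write t = 10j + 6. Then (10j + 6)³ = 1000j³ + 1800j² + 1080j + 216 = 10(100j³ + 180j² + 108j + 21) + 6, so t³ ≡ 6 (mod 10).

[⇐] For the converse, argue contrapositively. If t ≢ 6 (mod 10), then t is congruent to one of 0, 1, 2, 3, 4, 5, 7, 8, 9 modulo 10, and these give t³ ≡ 0, 1, 8, 7, 4, 5, 3, 2, 9 respectively — never 6.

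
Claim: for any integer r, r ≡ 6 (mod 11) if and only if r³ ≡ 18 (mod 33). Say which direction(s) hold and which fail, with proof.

(⇐) The residues r modulo 33 with r³ ≡ 18 (mod 33) are exactly {6}, and each is ≡ 6 (mod 11).

(⇒) This fails: take r = 17. Then 17 ≡ 6 (mod 11), but 17³ = 4913 ≡ 29 (mod 33), not 18.

Only the reverse direction holds.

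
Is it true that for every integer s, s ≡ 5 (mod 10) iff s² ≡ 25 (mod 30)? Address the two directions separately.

Forward direction. This fails: take s = 15. Then 15 ≡ 5 (mod 10), but 15² = 225 ≡ 15 (mod 30), not 25.

Converse. The residues r modulo 30 with r² ≡ 25 (mod 30) are exactly {5, 25}, and each is ≡ 5 (mod 10).

Only the reverse direction holds.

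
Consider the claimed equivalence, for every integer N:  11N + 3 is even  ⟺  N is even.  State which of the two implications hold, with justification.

Neither direction holds.

(→) This fails: N = 7 gives 11N + 3 = 80, which is even, but 7 is odd, not even.

(←) This also fails: N = 2 is even, but 11N + 3 = 25 is odd, not even.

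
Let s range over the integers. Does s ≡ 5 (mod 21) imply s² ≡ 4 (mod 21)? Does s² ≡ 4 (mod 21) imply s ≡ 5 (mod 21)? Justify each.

[⇒] Suppose s ≡ 5 (mod 21). Write s = 21j + 5. Then (21j + 5)² = 441j² + 210j + 25 = 21(21j² + 10j + 1) + 4, so s² ≡ 4 (mod 21).

[⇐] This fails: take s = 2. Then 2² = 4 ≡ 4 (mod 21), yet 2 ≡ 2 (mod 21), not 5.

Not equivalent: only (⇒) holds.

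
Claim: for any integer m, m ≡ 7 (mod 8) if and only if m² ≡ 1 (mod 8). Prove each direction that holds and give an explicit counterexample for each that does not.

Only the forward direction holds.

(←) This fails: take m = 1. Then 1² = 1 ≡ 1 (mod 8), yet 1 ≡ 1 (mod 8), not 7.

(→) Suppose m ≡ 7 (mod 8). Write m = 8j + 7. Then (8j + 7)² = 64j² + 112j + 49 = 8(8j² + 14j + 6) + 1, so m² ≡ 1 (mod 8).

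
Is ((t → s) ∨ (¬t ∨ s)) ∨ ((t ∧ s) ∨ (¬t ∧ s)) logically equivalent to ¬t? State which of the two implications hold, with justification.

Not equivalent: only (⇐) holds.

Forward direction. This fails. Under t = T, s = T, the left side is true but the right side is false.

Converse. Assume the antecedent. If t is true, the antecedent cannot hold. If t is false, the consequent reduces to true regardless of the other variables. Either way the consequent holds.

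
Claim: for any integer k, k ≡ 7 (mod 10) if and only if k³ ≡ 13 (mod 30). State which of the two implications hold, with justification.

Forward direction. This fails: take k = 17. Then 17 ≡ 7 (mod 10), but 17³ = 4913 ≡ 23 (mod 30), not 13.

Converse. The residues r modulo 30 with r³ ≡ 13 (mod 30) are exactly {7}, and each is ≡ 7 (mod 10).

Not equivalent: only (⇐) holds.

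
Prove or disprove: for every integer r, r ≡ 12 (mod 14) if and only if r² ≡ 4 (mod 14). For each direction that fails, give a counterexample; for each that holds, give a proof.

The forward direction holds; the converse fails.

Converse. This fails: take r = 2. Then 2² = 4 ≡ 4 (mod 14), yet 2 ≡ 2 (mod 14), not 12.

Forward direction. Suppose r ≡ 12 (mod 14). Write r = 14j + 12. Then (14j + 12)² = 196j² + 336j + 144 = 14(14j² + 24j + 10) + 4, so r² ≡ 4 (mod 14).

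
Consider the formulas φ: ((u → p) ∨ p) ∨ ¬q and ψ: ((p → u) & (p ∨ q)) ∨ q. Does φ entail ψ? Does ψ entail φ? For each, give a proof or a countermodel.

Both directions fail.

(→) This fails. Under q = F, p = F, u = F, the left side is true but the right side is false.

(←) This fails. Under q = T, p = F, u = T, the left side is false but the right side is true.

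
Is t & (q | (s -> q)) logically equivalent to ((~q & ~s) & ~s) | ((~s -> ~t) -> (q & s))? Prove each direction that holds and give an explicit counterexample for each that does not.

Converse. This fails. Under t = F, q = F, s = F, the left side is false but the right side is true.

Forward direction. Assume the antecedent. If q is true, the antecedent forces (t = T, q = T, s = F) or (t = T, q = T, s = T), and the consequent holds there. If q is false, the antecedent forces (t = T, q = F, s = F), and the consequent holds there. Either way the consequent holds.

Not equivalent: only (⇒) holds.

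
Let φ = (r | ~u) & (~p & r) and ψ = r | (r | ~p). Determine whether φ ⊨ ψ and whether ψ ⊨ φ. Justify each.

The forward direction holds; the converse fails.

(⇒) Assume the antecedent. If u is true, the antecedent forces (u = T, r = T, p = F), and r | (r | ~p) holds there. If u is false, the antecedent forces (u = F, r = T, p = F), and r | (r | ~p) holds there. Either way r | (r | ~p) holds.

(⇐) This fails. Under u = F, r = F, p = F, the left side is false but the right side is true.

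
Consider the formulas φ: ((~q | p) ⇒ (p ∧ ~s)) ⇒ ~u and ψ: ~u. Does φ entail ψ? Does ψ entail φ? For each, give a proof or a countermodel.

(⇒) fails; (⇐) holds.

(→) This fails. Under u = T, s = F, p = F, q = F, the left side is true but the right side is false.

(←) Assume the antecedent. If u is true, the antecedent cannot hold. If u is false, ((~q | p) ⇒ (p ∧ ~s)) ⇒ ~u reduces to true regardless of the other variables. Either way ((~q | p) ⇒ (p ∧ ~s)) ⇒ ~u holds.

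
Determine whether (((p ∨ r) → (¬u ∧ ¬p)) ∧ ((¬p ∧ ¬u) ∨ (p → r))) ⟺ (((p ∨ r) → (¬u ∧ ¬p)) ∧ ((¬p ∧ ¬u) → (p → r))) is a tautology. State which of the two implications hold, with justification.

The biconditional holds.

Converse. Assume the antecedent. If u is true, the antecedent forces (p = F, u = T, r = F), and the consequent holds there. If u is false, the antecedent forces (p = F, u = F, r = F) or (p = F, u = F, r = T), and the consequent holds there. Either way the consequent holds.

Forward direction. Assume the antecedent. If u is true, the antecedent forces (p = F, u = T, r = F), and the consequent holds there. If u is false, the antecedent forces (p = F, u = F, r = F) or (p = F, u = F, r = T), and the consequent holds there. Either way the consequent holds.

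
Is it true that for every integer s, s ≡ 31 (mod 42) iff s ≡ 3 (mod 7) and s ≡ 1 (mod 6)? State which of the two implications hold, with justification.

Both directions hold; the statement is true.

(←) If s ≡ 3 (mod 7) and s ≡ 1 (mod 6), then by the Chinese remainder theorem s ≡ 31 (mod 42). This is exactly s ≡ 31 (mod 42).

(→) Suppose s ≡ 31 (mod 42); write s = 42j + 31. Since 7 ∣ 42, reducing mod 7 gives s ≡ 31 ≡ 3 (mod 7); since 6 ∣ 42, reducing mod 6 gives s ≡ 31 ≡ 1 (mod 6).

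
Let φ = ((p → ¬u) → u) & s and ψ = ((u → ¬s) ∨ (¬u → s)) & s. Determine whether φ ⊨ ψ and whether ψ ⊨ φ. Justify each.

The forward direction holds; the converse fails.

Forward direction. Assume the antecedent. If p is true, the antecedent forces (p = T, s = T, u = T), and ((u → ¬s) ∨ (¬u → s)) & s holds there. If p is false, the antecedent forces (p = F, s = T, u = T), and ((u → ¬s) ∨ (¬u → s)) & s holds there. Either way ((u → ¬s) ∨ (¬u → s)) & s holds.

Converse. This fails. Under p = F, s = T, u = F, the left side is false but the right side is true.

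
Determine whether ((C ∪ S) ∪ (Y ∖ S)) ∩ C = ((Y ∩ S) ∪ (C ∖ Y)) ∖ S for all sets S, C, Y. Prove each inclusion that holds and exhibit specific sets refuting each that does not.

(⊆) This inclusion fails. Take S = {1}, C = {1}, Y = ∅; then 1 ∈ ((C ∪ S) ∪ (Y ∖ S)) ∩ C but 1 ∉ ((Y ∩ S) ∪ (C ∖ Y)) ∖ S.

(⊇) Let x ∈ ((Y ∩ S) ∪ (C ∖ Y)) ∖ S. Then x ∈ C and x ∉ S, Y, from which x ∈ ((C ∪ S) ∪ (Y ∖ S)) ∩ C.

The sets are not equal: only the reverse inclusion holds.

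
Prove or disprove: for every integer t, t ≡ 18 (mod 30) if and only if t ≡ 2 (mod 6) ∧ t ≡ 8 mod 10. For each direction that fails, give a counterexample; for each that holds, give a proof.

(⇒) fails and (⇐) fails.

(→) This fails: t = 18 gives 18 ≡ 18 (mod 30) but 18 ≡ 0 (mod 6), so the conjunction on the right does not hold.

(←) This fails: t = 8 satisfies both congruences on the right (8 ≡ 2 mod 6 and 8 ≡ 8 mod 10) yet 8 ≡ 8 (mod 30), not 18.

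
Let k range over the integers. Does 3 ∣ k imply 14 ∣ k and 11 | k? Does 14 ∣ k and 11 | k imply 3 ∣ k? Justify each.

Neither direction holds.

(⟹) This fails: take k = 3. Certainly 3 ∣ 3, but 14 ∤ 3.

(⟸) This fails: take k = 154. Both 14 ∣ 154 and 11 ∣ 154, yet 154 is not a multiple of 3 (since 154 = 51·3 + 1), so 3 ∤ 154.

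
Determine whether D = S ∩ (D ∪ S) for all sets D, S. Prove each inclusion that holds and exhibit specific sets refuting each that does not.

(⟹) This inclusion fails. Take D = {1}, S = ∅; then 1 ∈ D but 1 ∉ S ∩ (D ∪ S).

(⟸) This inclusion fails. Take D = ∅, S = {1}; then 1 ∈ S ∩ (D ∪ S) but 1 ∉ D.

Both inclusions fail.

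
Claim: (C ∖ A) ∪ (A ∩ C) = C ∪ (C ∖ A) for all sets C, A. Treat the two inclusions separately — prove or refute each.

Both inclusions hold.

(⊆) Let x ∈ (C ∖ A) ∪ (A ∩ C). Then either x ∈ C and x ∉ A; or x ∈ C ∩ A. In each case x ∈ C ∪ (C ∖ A), so (C ∖ A) ∪ (A ∩ C) ⊆ C ∪ (C ∖ A).

(⊇) Let x ∈ C ∪ (C ∖ A). Then either x ∈ C and x ∉ A; or x ∈ C ∩ A. In each case x ∈ (C ∖ A) ∪ (A ∩ C), so C ∪ (C ∖ A) ⊆ (C ∖ A) ∪ (A ∩ C).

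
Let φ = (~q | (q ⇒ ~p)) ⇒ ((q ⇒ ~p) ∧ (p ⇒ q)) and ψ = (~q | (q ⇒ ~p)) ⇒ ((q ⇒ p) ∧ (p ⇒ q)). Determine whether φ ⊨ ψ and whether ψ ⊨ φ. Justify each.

(→) This fails. Under p = F, q = T, the left side is true but the right side is false.

(←) Assume the antecedent. If p is true, the antecedent forces (p = T, q = T), and the consequent holds there. If p is false, the consequent reduces to true regardless of the other variables. Either way the consequent holds.

The forward direction fails; the converse holds.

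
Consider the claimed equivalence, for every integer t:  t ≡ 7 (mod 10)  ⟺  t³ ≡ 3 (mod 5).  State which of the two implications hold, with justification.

[⇒] Suppose t ≡ 7 (mod 10). Then t³ ≡ 7³ = 343 (mod 10), and since 5 ∣ 10, also t³ ≡ 3 (mod 5).

[⇐] This fails: take t = 2. Then 2³ = 8 ≡ 3 (mod 5), yet 2 ≡ 2 (mod 10), not 7.

Only the forward direction holds.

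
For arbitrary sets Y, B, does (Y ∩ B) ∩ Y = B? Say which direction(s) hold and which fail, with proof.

Forward inclusion. Let x ∈ (Y ∩ B) ∩ Y. Then x ∈ Y ∩ B, from which x ∈ B.

Reverse inclusion. This inclusion fails. Take Y = ∅, B = {1}; then 1 ∈ B but 1 ∉ (Y ∩ B) ∩ Y.

(⊆) holds; (⊇) fails.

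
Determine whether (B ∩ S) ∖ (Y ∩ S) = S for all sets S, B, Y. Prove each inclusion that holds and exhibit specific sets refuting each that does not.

The sets are not equal: only the forward inclusion holds.

(⊇) This inclusion fails. Take S = {1}, B = ∅, Y = ∅; then 1 ∈ S but 1 ∉ (B ∩ S) ∖ (Y ∩ S).

(⊆) Let x ∈ (B ∩ S) ∖ (Y ∩ S). Then x ∈ S ∩ B and x ∉ Y, from which x ∈ S.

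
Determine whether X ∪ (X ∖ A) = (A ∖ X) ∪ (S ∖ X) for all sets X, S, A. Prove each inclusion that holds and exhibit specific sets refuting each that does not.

Neither inclusion holds.

(⟹) This inclusion fails. Take X = {1}, S = ∅, A = ∅; then 1 ∈ X ∪ (X ∖ A) but 1 ∉ (A ∖ X) ∪ (S ∖ X).

(⟸) This inclusion fails. Take X = ∅, S = {1}, A = ∅; then 1 ∈ (A ∖ X) ∪ (S ∖ X) but 1 ∉ X ∪ (X ∖ A).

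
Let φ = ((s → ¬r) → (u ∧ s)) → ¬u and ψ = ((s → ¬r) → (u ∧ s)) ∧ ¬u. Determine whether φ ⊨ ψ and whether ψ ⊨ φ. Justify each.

(→) This fails. Under u = F, r = F, s = F, the left side is true but the right side is false.

(←) Assume the antecedent. If u is true, the antecedent cannot hold. If u is false, ((s → ¬r) → (u ∧ s)) → ¬u reduces to true regardless of the other variables. Either way ((s → ¬r) → (u ∧ s)) → ¬u holds.

Not equivalent: only (⇐) holds.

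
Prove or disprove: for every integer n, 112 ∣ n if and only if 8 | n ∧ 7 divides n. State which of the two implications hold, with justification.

[⇒] If 112 ∣ n, write n = 112q. Since 112 = 14·8, n = 8·(14q), so 8 ∣ n; and since 112 = 16·7, n = 7·(16q), so 7 ∣ n.

[⇐] This fails: take n = 56. Both 8 ∣ 56 and 7 ∣ 56, yet 56 is not a multiple of 112 (since 56 = 0·112 + 56), so 112 ∤ 56.

The forward direction holds; the converse fails.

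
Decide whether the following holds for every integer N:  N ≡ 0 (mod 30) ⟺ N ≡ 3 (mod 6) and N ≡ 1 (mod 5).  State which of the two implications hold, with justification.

(⟹) This fails: N = 0 gives 0 ≡ 0 (mod 30) but 0 ≡ 0 (mod 6), so the conjunction on the right does not hold.

(⟸) This fails: N = 21 satisfies both congruences on the right (21 ≡ 3 mod 6 and 21 ≡ 1 mod 5) yet 21 ≡ 21 (mod 30), not 0.

Neither direction holds.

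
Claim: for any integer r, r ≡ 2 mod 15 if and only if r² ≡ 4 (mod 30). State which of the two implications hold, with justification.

(⇒) fails and (⇐) fails.

[⇒] This fails: take r = 17. Then 17 ≡ 2 (mod 15), but 17² = 289 ≡ 19 (mod 30), not 4.

[⇐] This fails: take r = 8. Then 8² = 64 ≡ 4 (mod 30), yet 8 ≡ 8 (mod 15), not 2.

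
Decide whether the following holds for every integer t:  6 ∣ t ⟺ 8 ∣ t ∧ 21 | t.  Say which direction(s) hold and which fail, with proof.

The forward direction fails; the converse holds.

[⇒] This fails: take t = 6. Certainly 6 ∣ 6, but 8 ∤ 6.

[⇐] Suppose 8 ∣ t and 21 ∣ t. Any common multiple of 8 and 21 is a multiple of their lcm; here gcd(8, 21) = 1, so lcm(8, 21) = 8·21 = 168, so 168 ∣ t. Since 6 ∣ 168, it follows that 6 ∣ t.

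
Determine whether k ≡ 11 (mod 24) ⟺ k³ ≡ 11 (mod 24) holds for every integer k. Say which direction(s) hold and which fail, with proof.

Equivalent; both directions hold.

[⇒] Suppose k ≡ 11 (mod 24). Write k = 24j + 11. Then (24j + 11)³ = 13824j³ + 19008j² + 8712j + 1331 = 24(576j³ + 792j² + 363j + 55) + 11, so k³ ≡ 11 (mod 24).

[⇐] Conversely, suppose k³ ≡ 11 (mod 24). The only residue r in {0, …, 23} with r³ ≡ 11 (mod 24) is r = 11, so k ≡ 11 (mod 24).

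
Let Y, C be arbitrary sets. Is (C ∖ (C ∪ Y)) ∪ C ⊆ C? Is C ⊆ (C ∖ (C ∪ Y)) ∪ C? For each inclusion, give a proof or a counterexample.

(⊆) Let x ∈ (C ∖ (C ∪ Y)) ∪ C. Then either x ∈ C and x ∉ Y; or x ∈ Y ∩ C. In each case x ∈ C, so (C ∖ (C ∪ Y)) ∪ C ⊆ C.

(⊇) Let x ∈ C. Then either x ∈ C and x ∉ Y; or x ∈ Y ∩ C. In each case x ∈ (C ∖ (C ∪ Y)) ∪ C, so C ⊆ (C ∖ (C ∪ Y)) ∪ C.

The two sets are equal.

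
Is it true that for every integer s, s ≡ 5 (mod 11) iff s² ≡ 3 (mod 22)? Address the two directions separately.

(⟹) This fails: take s = 16. Then 16 ≡ 5 (mod 11), but 16² = 256 ≡ 14 (mod 22), not 3.

(⟸) This fails: take s = 17. Then 17² = 289 ≡ 3 (mod 22), yet 17 ≡ 6 (mod 11), not 5.

Both directions fail.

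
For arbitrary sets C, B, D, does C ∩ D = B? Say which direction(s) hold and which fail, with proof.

Forward inclusion. This inclusion fails. Take C = {1}, B = ∅, D = {1}; then 1 ∈ C ∩ D but 1 ∉ B.

Reverse inclusion. This inclusion fails. Take C = ∅, B = {1}, D = ∅; then 1 ∈ B but 1 ∉ C ∩ D.

Both inclusions fail.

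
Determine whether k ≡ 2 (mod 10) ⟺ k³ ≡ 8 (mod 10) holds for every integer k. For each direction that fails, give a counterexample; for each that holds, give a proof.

Equivalent; both directions hold.

(⟹) Suppose k ≡ 2 (mod 10). Write k = 10j + 2. Then (10j + 2)³ = 1000j³ + 600j² + 120j + 8 = 10(100j³ + 60j² + 12j) + 8, so k³ ≡ 8 (mod 10).

(⟸) Conversely, suppose k³ ≡ 8 (mod 10). The only residue r in {0, …, 9} with r³ ≡ 8 (mod 10) is r = 2, so k ≡ 2 (mod 10).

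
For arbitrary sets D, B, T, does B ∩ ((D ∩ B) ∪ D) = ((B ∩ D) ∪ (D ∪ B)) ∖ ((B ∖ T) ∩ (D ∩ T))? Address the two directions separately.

(⊇) This inclusion fails. Take D = {1}, B = ∅, T = ∅; then 1 ∈ ((B ∩ D) ∪ (D ∪ B)) ∖ ((B ∖ T) ∩ (D ∩ T)) but 1 ∉ B ∩ ((D ∩ B) ∪ D).

(⊆) Let x ∈ B ∩ ((D ∩ B) ∪ D). Then either x ∈ D ∩ B and x ∉ T; or x ∈ D ∩ B ∩ T. In each case x ∈ ((B ∩ D) ∪ (D ∪ B)) ∖ ((B ∖ T) ∩ (D ∩ T)), so B ∩ ((D ∩ B) ∪ D) ⊆ ((B ∩ D) ∪ (D ∪ B)) ∖ ((B ∖ T) ∩ (D ∩ T)).

(⊆) holds; (⊇) fails.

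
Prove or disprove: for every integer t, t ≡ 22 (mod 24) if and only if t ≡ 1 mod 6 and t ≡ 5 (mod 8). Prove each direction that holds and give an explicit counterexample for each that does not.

Forward direction. This fails: t = 22 gives 22 ≡ 22 (mod 24) but 22 ≡ 4 (mod 6), so the conjunction on the right does not hold.

Converse. This fails: t = 13 satisfies both congruences on the right (13 ≡ 1 mod 6 and 13 ≡ 5 mod 8) yet 13 ≡ 13 (mod 24), not 22.

Neither implication holds.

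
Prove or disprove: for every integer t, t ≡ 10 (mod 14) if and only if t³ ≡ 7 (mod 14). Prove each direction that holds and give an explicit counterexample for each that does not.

Neither direction holds.

[⇒] This fails: take t = 10. Then 10 ≡ 10 (mod 14), but 10³ = 1000 ≡ 6 (mod 14), not 7.

[⇐] This fails: take t = 7. Then 7³ = 343 ≡ 7 (mod 14), yet 7 ≡ 7 (mod 14), not 10.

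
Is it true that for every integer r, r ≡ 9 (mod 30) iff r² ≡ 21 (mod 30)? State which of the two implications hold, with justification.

(→) Suppose r ≡ 9 (mod 30). Write r = 30j + 9. Then (30j + 9)² = 900j² + 540j + 81 = 30(30j² + 18j + 2) + 21, so r² ≡ 21 (mod 30).

(←) This fails: take r = 21. Then 21² = 441 ≡ 21 (mod 30), yet 21 ≡ 21 (mod 30), not 9.

(⇒) holds; (⇐) fails.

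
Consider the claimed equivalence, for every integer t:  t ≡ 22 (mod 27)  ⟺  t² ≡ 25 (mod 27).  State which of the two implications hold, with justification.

The forward direction holds; the converse fails.

Converse. This fails: take t = 5. Then 5² = 25 ≡ 25 (mod 27), yet 5 ≡ 5 (mod 27), not 22.

Forward direction. Suppose t ≡ 22 (mod 27). Write t = 27j + 22. Then (27j + 22)² = 729j² + 1188j + 484 = 27(27j² + 44j + 17) + 25, so t² ≡ 25 (mod 27).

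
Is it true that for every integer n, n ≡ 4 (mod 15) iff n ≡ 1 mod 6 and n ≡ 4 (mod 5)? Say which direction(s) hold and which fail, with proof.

(⟸) If n ≡ 1 (mod 6) and n ≡ 4 (mod 5), then by the Chinese remainder theorem n ≡ 19 (mod 30). Since 19 ≡ 4 (mod 15) and 15 ∣ 30, we get n ≡ 4 (mod 15).

(⟹) This fails: n = 4 gives 4 ≡ 4 (mod 15) but 4 ≡ 4 (mod 6), so the conjunction on the right does not hold.

Not equivalent: only (⇐) holds.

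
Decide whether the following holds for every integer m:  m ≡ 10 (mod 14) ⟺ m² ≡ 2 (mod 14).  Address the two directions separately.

Forward direction. Suppose m ≡ 10 (mod 14). Write m = 14j + 10. Then (14j + 10)² = 196j² + 280j + 100 = 14(14j² + 20j + 7) + 2, so m² ≡ 2 (mod 14).

Converse. This fails: take m = 4. Then 4² = 16 ≡ 2 (mod 14), yet 4 ≡ 4 (mod 14), not 10.

The forward direction holds; the converse fails.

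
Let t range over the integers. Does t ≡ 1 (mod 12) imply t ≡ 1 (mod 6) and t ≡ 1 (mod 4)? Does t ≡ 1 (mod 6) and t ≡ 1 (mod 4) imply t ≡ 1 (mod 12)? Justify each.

(⟸) If t ≡ 1 (mod 6) and t ≡ 1 (mod 4), then by the Chinese remainder theorem t ≡ 1 (mod 12). This is exactly t ≡ 1 (mod 12).

(⟹) Suppose t ≡ 1 (mod 12); write t = 12j + 1. Since 6 ∣ 12, reducing mod 6 gives t ≡ 1 (mod 6); since 4 ∣ 12, reducing mod 4 gives t ≡ 1 (mod 4).

Equivalent; both directions hold.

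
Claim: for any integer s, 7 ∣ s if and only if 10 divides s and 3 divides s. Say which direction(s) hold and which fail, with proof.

(⇒) fails and (⇐) fails.

Forward direction. This fails: take s = 7. Certainly 7 ∣ 7, but 10 ∤ 7.

Converse. This fails: take s = 30. Both 10 ∣ 30 and 3 ∣ 30, yet 30 is not a multiple of 7 (since 30 = 4·7 + 2), so 7 ∤ 30.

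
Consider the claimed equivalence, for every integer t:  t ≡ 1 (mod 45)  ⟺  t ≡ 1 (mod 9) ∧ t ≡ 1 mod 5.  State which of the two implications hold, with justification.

Both implications hold.

[⇒] Suppose t ≡ 1 (mod 45); write t = 45j + 1. Since 9 ∣ 45, reducing mod 9 gives t ≡ 1 (mod 9); since 5 ∣ 45, reducing mod 5 gives t ≡ 1 (mod 5).

[⇐] Conversely, if t ≡ 1 (mod 9) and t ≡ 1 (mod 5), then by the Chinese remainder theorem t ≡ 1 (mod 45). This is exactly t ≡ 1 (mod 45).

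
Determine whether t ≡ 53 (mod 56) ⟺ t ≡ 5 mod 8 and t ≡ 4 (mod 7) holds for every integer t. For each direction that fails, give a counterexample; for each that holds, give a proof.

Both directions hold.

(→) Suppose t ≡ 53 (mod 56); write t = 56j + 53. Since 8 ∣ 56, reducing mod 8 gives t ≡ 53 ≡ 5 (mod 8); since 7 ∣ 56, reducing mod 7 gives t ≡ 53 ≡ 4 (mod 7).

(←) Conversely, if t ≡ 5 (mod 8) and t ≡ 4 (mod 7), then by the Chinese remainder theorem t ≡ 53 (mod 56). This is exactly t ≡ 53 (mod 56).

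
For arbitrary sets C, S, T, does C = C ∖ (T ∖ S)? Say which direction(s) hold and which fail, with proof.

Reverse inclusion. Let x ∈ C ∖ (T ∖ S). Then either x ∈ C and x ∉ S, T; or x ∈ C ∩ S and x ∉ T; or x ∈ C ∩ S ∩ T. In each case x ∈ C, so C ∖ (T ∖ S) ⊆ C.

Forward inclusion. This inclusion fails. Take C = {1}, S = ∅, T = {1}; then 1 ∈ C but 1 ∉ C ∖ (T ∖ S).

The sets are not equal: only the reverse inclusion holds.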